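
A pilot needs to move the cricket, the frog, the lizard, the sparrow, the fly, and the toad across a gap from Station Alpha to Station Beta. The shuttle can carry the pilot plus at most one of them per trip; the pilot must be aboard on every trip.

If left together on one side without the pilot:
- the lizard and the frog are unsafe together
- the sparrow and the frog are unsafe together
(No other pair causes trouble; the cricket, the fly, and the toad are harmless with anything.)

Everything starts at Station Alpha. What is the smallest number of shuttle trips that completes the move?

13

Counting alone: the pilot can take at most 1 across per trip to Station Beta, so moving all 6 needs at least 6 loaded trips out, with a return between consecutive ones — at least 11 crossings.
The safety rule pushes this higher. Following every safe sequence of crossings, the most of the 6 that can be at Station Beta as the shuttle arrives there on crossing 11 is 5 — never all 6.
So no plan with fewer than 13 crossings exists, and this one achieves 13:
1. Pilot goes to Station Beta with the frog.
2. Pilot goes back to Station Alpha alone.
3. Pilot goes to Station Beta with the cricket.
4. Pilot goes back to Station Alpha alone.
5. Pilot goes to Station Beta with the lizard.
6. Pilot goes back to Station Alpha with the frog.
7. Pilot goes to Station Beta with the sparrow.
8. Pilot goes back to Station Alpha alone.
9. Pilot goes to Station Beta with the fly.
10. Pilot goes back to Station Alpha alone.
11. Pilot goes to Station Beta with the toad.
12. Pilot goes back to Station Alpha alone.
13. Pilot goes to Station Beta with the frog.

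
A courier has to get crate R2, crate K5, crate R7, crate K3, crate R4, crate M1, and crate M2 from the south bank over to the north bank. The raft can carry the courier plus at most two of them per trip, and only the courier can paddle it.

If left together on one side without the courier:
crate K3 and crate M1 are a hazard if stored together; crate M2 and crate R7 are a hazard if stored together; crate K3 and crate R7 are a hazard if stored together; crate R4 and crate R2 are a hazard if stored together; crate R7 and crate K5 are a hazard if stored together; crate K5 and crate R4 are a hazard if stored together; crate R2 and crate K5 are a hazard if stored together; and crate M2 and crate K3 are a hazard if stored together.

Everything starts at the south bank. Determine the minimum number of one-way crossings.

Whatever the first load, the items left behind include a forbidden pair without the courier. No opening move is safe, so no plan exists.

impossible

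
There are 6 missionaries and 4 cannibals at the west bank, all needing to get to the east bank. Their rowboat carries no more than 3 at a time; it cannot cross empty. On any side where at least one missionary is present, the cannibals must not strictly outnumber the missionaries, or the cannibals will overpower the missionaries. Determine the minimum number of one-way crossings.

9

Counting alone: each trip to the east bank takes at most 3 across and each return brings at least 1 back, so after t trips out (and t−1 returns) at most 3t − (t−1) of the 10 are across; that first reaches 10 at t = 5, so at least 9 crossings are needed.
The plan below uses exactly 9 crossings, so it is optimal:
1. 2 cannibals → the east bank.  (the west bank: 6M 2C; the east bank: 0M 2C)
2. 1 cannibal ← the west bank.  (the west bank: 6M 3C; the east bank: 0M 1C)
3. 3 cannibals → the east bank.  (the west bank: 6M 0C; the east bank: 0M 4C)
4. 1 cannibal ← the west bank.  (the west bank: 6M 1C; the east bank: 0M 3C)
5. 3 missionaries → the east bank.  (the west bank: 3M 1C; the east bank: 3M 3C)
6. 1 cannibal ← the west bank.  (the west bank: 3M 2C; the east bank: 3M 2C)
7. 1 missionary and 2 cannibals → the east bank.  (the west bank: 2M 0C; the east bank: 4M 4C)
8. 1 cannibal ← the west bank.  (the west bank: 2M 1C; the east bank: 4M 3C)
9. 2 missionaries and 1 cannibal → the east bank.  (the west bank: 0M 0C; the east bank: 6M 4C)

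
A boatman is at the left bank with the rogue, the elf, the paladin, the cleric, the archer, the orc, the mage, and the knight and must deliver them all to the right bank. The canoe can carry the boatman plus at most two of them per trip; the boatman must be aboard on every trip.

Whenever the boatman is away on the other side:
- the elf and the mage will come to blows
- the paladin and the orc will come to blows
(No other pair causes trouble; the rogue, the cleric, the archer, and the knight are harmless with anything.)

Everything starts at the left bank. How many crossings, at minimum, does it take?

7

Counting alone: the boatman can take at most 2 across per trip to the right bank, so moving all 8 needs at least 4 loaded trips out, with a return between consecutive ones — at least 7 crossings.
The plan below uses exactly 7 crossings, so it is optimal:
1. Boatman goes to the right bank with the elf and the paladin.  [the left bank: the archer, the cleric, the knight, the mage, the orc, the rogue | the right bank: the elf, the paladin]
2. Boatman goes back to the left bank alone.  [the left bank: the archer, the cleric, the knight, the mage, the orc, the rogue | the right bank: the elf, the paladin]
3. Boatman goes to the right bank with the cleric and the rogue.  [the left bank: the archer, the knight, the mage, the orc | the right bank: the cleric, the elf, the paladin, the rogue]
4. Boatman goes back to the left bank alone.  [the left bank: the archer, the knight, the mage, the orc | the right bank: the cleric, the elf, the paladin, the rogue]
5. Boatman goes to the right bank with the archer and the knight.  [the left bank: the mage, the orc | the right bank: the archer, the cleric, the elf, the knight, the paladin, the rogue]
6. Boatman goes back to the left bank alone.  [the left bank: the mage, the orc | the right bank: the archer, the cleric, the elf, the knight, the paladin, the rogue]
7. Boatman goes to the right bank with the mage and the orc.  [the left bank: — | the right bank: the archer, the cleric, the elf, the knight, the mage, the orc, the paladin, the rogue]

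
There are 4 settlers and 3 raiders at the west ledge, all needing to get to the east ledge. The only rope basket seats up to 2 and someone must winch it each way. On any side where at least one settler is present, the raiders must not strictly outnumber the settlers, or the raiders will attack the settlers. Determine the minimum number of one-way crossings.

11

Counting alone: each trip to the east ledge takes at most 2 across and each return brings at least 1 back, so after t trips out (and t−1 returns) at most 2t − (t−1) of the 7 are across; that first reaches 7 at t = 6, so at least 11 crossings are needed.
The plan below uses exactly 11 crossings, so it is optimal:
1. 2 raiders → the east ledge.  (the west ledge: 4S 1R; the east ledge: 0S 2R)
2. 1 raider ← the west ledge.  (the west ledge: 4S 2R; the east ledge: 0S 1R)
3. 2 raiders → the east ledge.  (the west ledge: 4S 0R; the east ledge: 0S 3R)
4. 1 raider ← the west ledge.  (the west ledge: 4S 1R; the east ledge: 0S 2R)
5. 2 settlers → the east ledge.  (the west ledge: 2S 1R; the east ledge: 2S 2R)
6. 1 raider ← the west ledge.  (the west ledge: 2S 2R; the east ledge: 2S 1R)
7. 1 settler and 1 raider → the east ledge.  (the west ledge: 1S 1R; the east ledge: 3S 2R)
8. 1 settler ← the west ledge.  (the west ledge: 2S 1R; the east ledge: 2S 2R)
9. 1 settler and 1 raider → the east ledge.  (the west ledge: 1S 0R; the east ledge: 3S 3R)
10. 1 raider ← the west ledge.  (the west ledge: 1S 1R; the east ledge: 3S 2R)
11. 1 settler and 1 raider → the east ledge.  (the west ledge: 0S 0R; the east ledge: 4S 3R)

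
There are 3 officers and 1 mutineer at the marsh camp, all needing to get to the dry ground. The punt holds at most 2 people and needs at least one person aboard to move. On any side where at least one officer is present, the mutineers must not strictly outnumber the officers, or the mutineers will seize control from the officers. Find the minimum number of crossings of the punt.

Counting alone: each trip to the dry ground takes at most 2 across and each return brings at least 1 back, so after t trips out (and t−1 returns) at most 2t − (t−1) of the 4 are across; that first reaches 4 at t = 3, so at least 5 crossings are needed.
The plan below uses exactly 5 crossings, so it is optimal:
1. 1 officer and 1 mutineer → the dry ground.  (the marsh camp: 2O 0M; the dry ground: 1O 1M)
2. 1 mutineer ← the marsh camp.  (the marsh camp: 2O 1M; the dry ground: 1O 0M)
3. 1 officer and 1 mutineer → the dry ground.  (the marsh camp: 1O 0M; the dry ground: 2O 1M)
4. 1 mutineer ← the marsh camp.  (the marsh camp: 1O 1M; the dry ground: 2O 0M)
5. 1 officer and 1 mutineer → the dry ground.  (the marsh camp: 0O 0M; the dry ground: 3O 1M)

5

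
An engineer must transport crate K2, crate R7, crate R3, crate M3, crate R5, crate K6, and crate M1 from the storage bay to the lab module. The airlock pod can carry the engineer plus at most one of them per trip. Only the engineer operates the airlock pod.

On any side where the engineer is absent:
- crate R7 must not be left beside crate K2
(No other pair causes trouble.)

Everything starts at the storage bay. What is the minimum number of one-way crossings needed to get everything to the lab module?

13

Counting alone: the engineer can take at most 1 across per trip to the lab module, so moving all 7 needs at least 7 loaded trips out, with a return between consecutive ones — at least 13 crossings.
The plan below uses exactly 13 crossings, so it is optimal:
1. Engineer goes to the lab module with crate K2.
2. Engineer goes back to the storage bay alone.
3. Engineer goes to the lab module with crate R3.
4. Engineer goes back to the storage bay alone.
5. Engineer goes to the lab module with crate M3.
6. Engineer goes back to the storage bay alone.
7. Engineer goes to the lab module with crate R5.
8. Engineer goes back to the storage bay alone.
9. Engineer goes to the lab module with crate K6.
10. Engineer goes back to the storage bay alone.
11. Engineer goes to the lab module with crate M1.
12. Engineer goes back to the storage bay alone.
13. Engineer goes to the lab module with crate R7.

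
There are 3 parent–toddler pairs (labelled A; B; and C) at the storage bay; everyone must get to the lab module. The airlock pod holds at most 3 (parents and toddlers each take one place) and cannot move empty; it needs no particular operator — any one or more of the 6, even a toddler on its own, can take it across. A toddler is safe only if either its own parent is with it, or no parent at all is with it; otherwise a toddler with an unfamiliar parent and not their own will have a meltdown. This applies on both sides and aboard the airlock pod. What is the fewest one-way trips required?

Counting alone: each trip to the lab module takes at most 3 across and each return brings at least 1 back, so after t trips out (and t−1 returns) at most 3t − (t−1) of the 6 are across; that first reaches 6 at t = 3, so at least 5 crossings are needed.
The plan below uses exactly 5 crossings, so it is optimal:
1. parent A and toddler A cross → the lab module.
2. parent A crosses ← the storage bay.
3. parent A, parent B, and parent C cross → the lab module.
4. toddler A crosses ← the storage bay.
5. toddler A, toddler B, and toddler C cross → the lab module.

5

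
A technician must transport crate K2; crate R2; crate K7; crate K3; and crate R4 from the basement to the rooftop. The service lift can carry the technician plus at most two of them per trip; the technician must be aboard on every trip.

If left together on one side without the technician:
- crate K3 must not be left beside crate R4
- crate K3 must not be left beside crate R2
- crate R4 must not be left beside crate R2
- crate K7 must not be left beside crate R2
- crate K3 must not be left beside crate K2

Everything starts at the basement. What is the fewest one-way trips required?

Counting alone: the technician can take at most 2 across per trip to the rooftop, so moving all 5 needs at least 3 loaded trips out, with a return between consecutive ones — at least 5 crossings.
The safety rule pushes this higher. Following every safe sequence of crossings, the most of the 5 that can be at the rooftop as the service lift arrives there on crossing 5 is 4 — never all 5.
So no plan with fewer than 7 crossings exists, and this one achieves 7:
1. Technician goes to the rooftop with crate K3 and crate R2.  [the basement: crate K2, crate K7, crate R4 | the rooftop: crate K3, crate R2]
2. Technician goes back to the basement with crate R2.  [the basement: crate K2, crate K7, crate R2, crate R4 | the rooftop: crate K3]
3. Technician goes to the rooftop with crate K2 and crate R2.  [the basement: crate K7, crate R4 | the rooftop: crate K2, crate K3, crate R2]
4. Technician goes back to the basement with crate K3.  [the basement: crate K3, crate K7, crate R4 | the rooftop: crate K2, crate R2]
5. Technician goes to the rooftop with crate K7 and crate R4.  [the basement: crate K3 | the rooftop: crate K2, crate K7, crate R2, crate R4]
6. Technician goes back to the basement with crate R2.  [the basement: crate K3, crate R2 | the rooftop: crate K2, crate K7, crate R4]
7. Technician goes to the rooftop with crate K3 and crate R2.  [the basement: — | the rooftop: crate K2, crate K3, crate K7, crate R2, crate R4]

7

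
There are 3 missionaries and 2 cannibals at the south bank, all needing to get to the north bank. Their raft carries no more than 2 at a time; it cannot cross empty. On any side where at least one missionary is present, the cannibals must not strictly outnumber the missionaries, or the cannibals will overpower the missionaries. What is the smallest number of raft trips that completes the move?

7

Counting alone: each trip to the north bank takes at most 2 across and each return brings at least 1 back, so after t trips out (and t−1 returns) at most 2t − (t−1) of the 5 are across; that first reaches 5 at t = 4, so at least 7 crossings are needed.
The plan below uses exactly 7 crossings, so it is optimal:
1. 2 cannibals → the north bank.  (the south bank: 3M 0C; the north bank: 0M 2C)
2. 1 cannibal ← the south bank.  (the south bank: 3M 1C; the north bank: 0M 1C)
3. 2 missionaries → the north bank.  (the south bank: 1M 1C; the north bank: 2M 1C)
4. 1 missionary ← the south bank.  (the south bank: 2M 1C; the north bank: 1M 1C)
5. 1 missionary and 1 cannibal → the north bank.  (the south bank: 1M 0C; the north bank: 2M 2C)
6. 1 cannibal ← the south bank.  (the south bank: 1M 1C; the north bank: 2M 1C)
7. 1 missionary and 1 cannibal → the north bank.  (the south bank: 0M 0C; the north bank: 3M 2C)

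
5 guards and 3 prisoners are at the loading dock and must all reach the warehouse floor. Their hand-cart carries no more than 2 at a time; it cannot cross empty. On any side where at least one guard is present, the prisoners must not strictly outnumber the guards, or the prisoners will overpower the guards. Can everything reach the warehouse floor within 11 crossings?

No

Counting alone: each trip to the warehouse floor takes at most 2 across and each return brings at least 1 back, so after t trips out (and t−1 returns) at most 2t − (t−1) of the 8 are across; that first reaches 8 at t = 7, so at least 13 crossings are needed.
Since 11 < 13, 11 crossings cannot be enough. (The shortest complete plan in fact takes 13:)
1. 2 prisoners → the warehouse floor.  (the loading dock: 5G 1P; the warehouse floor: 0G 2P)
2. 1 prisoner ← the loading dock.  (the loading dock: 5G 2P; the warehouse floor: 0G 1P)
3. 2 prisoners → the warehouse floor.  (the loading dock: 5G 0P; the warehouse floor: 0G 3P)
4. 1 prisoner ← the loading dock.  (the loading dock: 5G 1P; the warehouse floor: 0G 2P)
5. 2 guards → the warehouse floor.  (the loading dock: 3G 1P; the warehouse floor: 2G 2P)
6. 1 prisoner ← the loading dock.  (the loading dock: 3G 2P; the warehouse floor: 2G 1P)
7. 1 guard and 1 prisoner → the warehouse floor.  (the loading dock: 2G 1P; the warehouse floor: 3G 2P)
8. 1 prisoner ← the loading dock.  (the loading dock: 2G 2P; the warehouse floor: 3G 1P)
9. 2 prisoners → the warehouse floor.  (the loading dock: 2G 0P; the warehouse floor: 3G 3P)
10. 1 prisoner ← the loading dock.  (the loading dock: 2G 1P; the warehouse floor: 3G 2P)
11. 1 guard and 1 prisoner → the warehouse floor.  (the loading dock: 1G 0P; the warehouse floor: 4G 3P)
12. 1 prisoner ← the loading dock.  (the loading dock: 1G 1P; the warehouse floor: 4G 2P)
13. 1 guard and 1 prisoner → the warehouse floor.  (the loading dock: 0G 0P; the warehouse floor: 5G 3P)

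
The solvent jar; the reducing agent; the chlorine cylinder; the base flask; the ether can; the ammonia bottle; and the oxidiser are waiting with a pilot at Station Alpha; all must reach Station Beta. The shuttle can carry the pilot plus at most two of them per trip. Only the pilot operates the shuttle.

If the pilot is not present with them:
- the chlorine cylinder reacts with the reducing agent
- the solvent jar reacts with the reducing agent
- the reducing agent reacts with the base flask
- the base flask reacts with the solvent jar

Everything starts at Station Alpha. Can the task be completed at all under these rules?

1. Pilot goes to Station Beta with the reducing agent and the solvent jar.  [Station Alpha: the ammonia bottle, the base flask, the chlorine cylinder, the ether can, the oxidiser | Station Beta: the reducing agent, the solvent jar]
2. Pilot goes back to Station Alpha with the solvent jar.  [Station Alpha: the ammonia bottle, the base flask, the chlorine cylinder, the ether can, the oxidiser, the solvent jar | Station Beta: the reducing agent]
3. Pilot goes to Station Beta with the chlorine cylinder and the solvent jar.  [Station Alpha: the ammonia bottle, the base flask, the ether can, the oxidiser | Station Beta: the chlorine cylinder, the reducing agent, the solvent jar]
4. Pilot goes back to Station Alpha with the reducing agent.  [Station Alpha: the ammonia bottle, the base flask, the ether can, the oxidiser, the reducing agent | Station Beta: the chlorine cylinder, the solvent jar]
5. Pilot goes to Station Beta with the ether can and the reducing agent.  [Station Alpha: the ammonia bottle, the base flask, the oxidiser | Station Beta: the chlorine cylinder, the ether can, the reducing agent, the solvent jar]
6. Pilot goes back to Station Alpha with the reducing agent.  [Station Alpha: the ammonia bottle, the base flask, the oxidiser, the reducing agent | Station Beta: the chlorine cylinder, the ether can, the solvent jar]
7. Pilot goes to Station Beta with the ammonia bottle and the reducing agent.  [Station Alpha: the base flask, the oxidiser | Station Beta: the ammonia bottle, the chlorine cylinder, the ether can, the reducing agent, the solvent jar]
8. Pilot goes back to Station Alpha with the reducing agent.  [Station Alpha: the base flask, the oxidiser, the reducing agent | Station Beta: the ammonia bottle, the chlorine cylinder, the ether can, the solvent jar]
9. Pilot goes to Station Beta with the oxidiser and the reducing agent.  [Station Alpha: the base flask | Station Beta: the ammonia bottle, the chlorine cylinder, the ether can, the oxidiser, the reducing agent, the solvent jar]
10. Pilot goes back to Station Alpha with the reducing agent.  [Station Alpha: the base flask, the reducing agent | Station Beta: the ammonia bottle, the chlorine cylinder, the ether can, the oxidiser, the solvent jar]
11. Pilot goes to Station Beta with the base flask and the reducing agent.  [Station Alpha: — | Station Beta: the ammonia bottle, the base flask, the chlorine cylinder, the ether can, the oxidiser, the reducing agent, the solvent jar]

Yes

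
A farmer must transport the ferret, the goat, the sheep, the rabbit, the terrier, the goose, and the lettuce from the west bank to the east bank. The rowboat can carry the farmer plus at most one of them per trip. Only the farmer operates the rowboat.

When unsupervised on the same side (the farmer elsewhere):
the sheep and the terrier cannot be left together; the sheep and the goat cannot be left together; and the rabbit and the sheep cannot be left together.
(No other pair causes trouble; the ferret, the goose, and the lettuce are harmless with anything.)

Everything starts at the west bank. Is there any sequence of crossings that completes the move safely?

No

Following every safe sequence of crossings from the start, the most of the 7 that can be at the east bank as the rowboat arrives there on crossings 1, 3, 5, 7, 9 is 1, 2, 3, 4, 5 respectively; the best ever achieved is 5 of 7.
From crossing 11 on, no configuration arises that was not already reachable earlier: only 72 distinct safe configurations (who is on which side, and where the rowboat is) can ever be reached, none of them has everyone across, and every continuation just revisits them. So no valid plan exists.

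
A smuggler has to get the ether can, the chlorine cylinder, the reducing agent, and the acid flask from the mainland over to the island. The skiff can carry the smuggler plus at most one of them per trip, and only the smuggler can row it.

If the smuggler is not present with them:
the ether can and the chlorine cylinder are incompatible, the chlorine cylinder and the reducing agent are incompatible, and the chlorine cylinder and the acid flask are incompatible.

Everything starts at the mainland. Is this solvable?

No

Following every safe sequence of crossings from the start, the most of the 4 that can be at the island as the skiff arrives there on crossings 1, 3 is 1, 2 respectively; the best ever achieved is 2 of 4.
From crossing 5 on, no configuration arises that was not already reachable earlier: only 9 distinct safe configurations (who is on which side, and where the skiff is) can ever be reached, none of them has everyone across, and every continuation just revisits them. So no valid plan exists.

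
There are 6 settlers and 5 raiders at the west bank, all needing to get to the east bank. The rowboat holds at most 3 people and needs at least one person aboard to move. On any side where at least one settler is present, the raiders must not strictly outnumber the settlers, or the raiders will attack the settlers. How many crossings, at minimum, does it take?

Counting alone: each trip to the east bank takes at most 3 across and each return brings at least 1 back, so after t trips out (and t−1 returns) at most 3t − (t−1) of the 11 are across; that first reaches 11 at t = 5, so at least 9 crossings are needed.
The plan below uses exactly 9 crossings, so it is optimal:
1. 3 raiders → the east bank.  (the west bank: 6S 2R; the east bank: 0S 3R)
2. 1 raider ← the west bank.  (the west bank: 6S 3R; the east bank: 0S 2R)
3. 3 settlers → the east bank.  (the west bank: 3S 3R; the east bank: 3S 2R)
4. 1 settler ← the west bank.  (the west bank: 4S 3R; the east bank: 2S 2R)
5. 2 settlers and 1 raider → the east bank.  (the west bank: 2S 2R; the east bank: 4S 3R)
6. 1 settler ← the west bank.  (the west bank: 3S 2R; the east bank: 3S 3R)
7. 2 settlers and 1 raider → the east bank.  (the west bank: 1S 1R; the east bank: 5S 4R)
8. 1 settler ← the west bank.  (the west bank: 2S 1R; the east bank: 4S 4R)
9. 2 settlers and 1 raider → the east bank.  (the west bank: 0S 0R; the east bank: 6S 5R)

9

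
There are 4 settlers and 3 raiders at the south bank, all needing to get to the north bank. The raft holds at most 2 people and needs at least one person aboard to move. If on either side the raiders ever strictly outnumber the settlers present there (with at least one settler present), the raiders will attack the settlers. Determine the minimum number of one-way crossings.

11

Counting alone: each trip to the north bank takes at most 2 across and each return brings at least 1 back, so after t trips out (and t−1 returns) at most 2t − (t−1) of the 7 are across; that first reaches 7 at t = 6, so at least 11 crossings are needed.
The plan below uses exactly 11 crossings, so it is optimal:
1. 2 raiders → the north bank.  (the south bank: 4S 1R; the north bank: 0S 2R)
2. 1 raider ← the south bank.  (the south bank: 4S 2R; the north bank: 0S 1R)
3. 2 raiders → the north bank.  (the south bank: 4S 0R; the north bank: 0S 3R)
4. 1 raider ← the south bank.  (the south bank: 4S 1R; the north bank: 0S 2R)
5. 2 settlers → the north bank.  (the south bank: 2S 1R; the north bank: 2S 2R)
6. 1 raider ← the south bank.  (the south bank: 2S 2R; the north bank: 2S 1R)
7. 1 settler and 1 raider → the north bank.  (the south bank: 1S 1R; the north bank: 3S 2R)
8. 1 settler ← the south bank.  (the south bank: 2S 1R; the north bank: 2S 2R)
9. 1 settler and 1 raider → the north bank.  (the south bank: 1S 0R; the north bank: 3S 3R)
10. 1 raider ← the south bank.  (the south bank: 1S 1R; the north bank: 3S 2R)
11. 1 settler and 1 raider → the north bank.  (the south bank: 0S 0R; the north bank: 4S 3R)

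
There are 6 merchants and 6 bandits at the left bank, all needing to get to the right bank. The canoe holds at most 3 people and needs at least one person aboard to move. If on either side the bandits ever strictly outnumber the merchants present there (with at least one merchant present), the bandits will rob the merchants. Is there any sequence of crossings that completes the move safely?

No

Following every safe sequence of crossings from the start, the most of the 12 that can be at the right bank as the canoe arrives there on crossings 1, 3, 5 is 3, 5, 6 respectively; the best ever achieved is 6 of 12.
From crossing 7 on, no configuration arises that was not already reachable earlier: only 17 distinct safe configurations (who is on which side, and where the canoe is) can ever be reached, none of them has everyone across, and every continuation just revisits them. They are: 0 merchants + 0 bandits across (canoe back at the start); 0 merchants + 1 bandit across (canoe there); 0 merchants + 1 bandit across (canoe back at the start); 0 merchants + 2 bandits across (canoe there); 0 merchants + 2 bandits across (canoe back at the start); 0 merchants + 3 bandits across (canoe there); 0 merchants + 3 bandits across (canoe back at the start); 0 merchants + 4 bandits across (canoe there); 0 merchants + 4 bandits across (canoe back at the start); 0 merchants + 5 bandits across (canoe there); 0 merchants + 5 bandits across (canoe back at the start); 0 merchants + 6 bandits across (canoe there); 1 merchant + 1 bandit across (canoe there); 1 merchant + 1 bandit across (canoe back at the start); 2 merchants + 2 bandits across (canoe there); 2 merchants + 2 bandits across (canoe back at the start); 3 merchants + 3 bandits across (canoe there). So no valid plan exists.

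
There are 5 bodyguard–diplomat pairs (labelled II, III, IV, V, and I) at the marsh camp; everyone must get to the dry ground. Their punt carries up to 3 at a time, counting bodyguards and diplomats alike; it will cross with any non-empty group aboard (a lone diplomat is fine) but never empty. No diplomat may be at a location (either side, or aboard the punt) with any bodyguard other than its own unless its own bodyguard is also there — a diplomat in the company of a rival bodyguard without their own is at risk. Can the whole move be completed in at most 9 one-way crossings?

Counting alone: each trip to the dry ground takes at most 3 across and each return brings at least 1 back, so after t trips out (and t−1 returns) at most 3t − (t−1) of the 10 are across; that first reaches 10 at t = 5, so at least 9 crossings are needed.
The safety rule pushes this higher. Following every safe sequence of crossings, the most of the 10 that can be at the dry ground as the punt arrives there on crossing 9 is 9 — never all 10.
So the move cannot be finished within 9 crossings. (The shortest complete plan takes 11:)
1. bodyguard II and diplomat II cross → the dry ground.
2. bodyguard II crosses ← the marsh camp.
3. diplomat III, diplomat IV, and diplomat V cross → the dry ground.
4. diplomat II crosses ← the marsh camp.
5. bodyguard III, bodyguard IV, and bodyguard V cross → the dry ground.
6. bodyguard III and diplomat III cross ← the marsh camp.
7. bodyguard I, bodyguard II, and bodyguard III cross → the dry ground.
8. diplomat IV crosses ← the marsh camp.
9. diplomat II and diplomat III cross → the dry ground.
10. diplomat II crosses ← the marsh camp.
11. diplomat I, diplomat II, and diplomat IV cross → the dry ground.

No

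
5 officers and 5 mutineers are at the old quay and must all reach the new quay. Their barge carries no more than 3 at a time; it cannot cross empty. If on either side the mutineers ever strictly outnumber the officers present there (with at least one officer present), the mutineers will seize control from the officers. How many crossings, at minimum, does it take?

11

Counting alone: each trip to the new quay takes at most 3 across and each return brings at least 1 back, so after t trips out (and t−1 returns) at most 3t − (t−1) of the 10 are across; that first reaches 10 at t = 5, so at least 9 crossings are needed.
The safety rule pushes this higher. Following every safe sequence of crossings, the most of the 10 that can be at the new quay as the barge arrives there on crossing 9 is 9 — never all 10.
So no plan with fewer than 11 crossings exists, and this one achieves 11:
1. 2 mutineers → the new quay.  (the old quay: 5O 3M; the new quay: 0O 2M)
2. 1 mutineer ← the old quay.  (the old quay: 5O 4M; the new quay: 0O 1M)
3. 3 mutineers → the new quay.  (the old quay: 5O 1M; the new quay: 0O 4M)
4. 1 mutineer ← the old quay.  (the old quay: 5O 2M; the new quay: 0O 3M)
5. 3 officers → the new quay.  (the old quay: 2O 2M; the new quay: 3O 3M)
6. 1 officer and 1 mutineer ← the old quay.  (the old quay: 3O 3M; the new quay: 2O 2M)
7. 3 officers → the new quay.  (the old quay: 0O 3M; the new quay: 5O 2M)
8. 1 mutineer ← the old quay.  (the old quay: 0O 4M; the new quay: 5O 1M)
9. 2 mutineers → the new quay.  (the old quay: 0O 2M; the new quay: 5O 3M)
10. 1 mutineer ← the old quay.  (the old quay: 0O 3M; the new quay: 5O 2M)
11. 3 mutineers → the new quay.  (the old quay: 0O 0M; the new quay: 5O 5M)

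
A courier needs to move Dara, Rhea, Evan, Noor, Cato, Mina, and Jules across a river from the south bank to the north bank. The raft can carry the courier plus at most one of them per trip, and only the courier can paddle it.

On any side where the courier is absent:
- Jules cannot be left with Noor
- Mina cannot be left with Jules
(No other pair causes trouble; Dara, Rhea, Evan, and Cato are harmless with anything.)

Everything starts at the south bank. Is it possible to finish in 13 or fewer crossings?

Counting alone: the courier can take at most 1 across per trip to the north bank, so moving all 7 needs at least 7 loaded trips out, with a return between consecutive ones — at least 13 crossings.
The safety rule pushes this higher. Following every safe sequence of crossings, the most of the 7 that can be at the north bank as the raft arrives there on crossing 13 is 6 — never all 7.
So the move cannot be finished within 13 crossings. (The shortest complete plan takes 15:)
1. Courier goes to the north bank with Jules.
2. Courier goes back to the south bank alone.
3. Courier goes to the north bank with Dara.
4. Courier goes back to the south bank alone.
5. Courier goes to the north bank with Rhea.
6. Courier goes back to the south bank alone.
7. Courier goes to the north bank with Evan.
8. Courier goes back to the south bank alone.
9. Courier goes to the north bank with Noor.
10. Courier goes back to the south bank with Jules.
11. Courier goes to the north bank with Mina.
12. Courier goes back to the south bank alone.
13. Courier goes to the north bank with Cato.
14. Courier goes back to the south bank alone.
15. Courier goes to the north bank with Jules.

No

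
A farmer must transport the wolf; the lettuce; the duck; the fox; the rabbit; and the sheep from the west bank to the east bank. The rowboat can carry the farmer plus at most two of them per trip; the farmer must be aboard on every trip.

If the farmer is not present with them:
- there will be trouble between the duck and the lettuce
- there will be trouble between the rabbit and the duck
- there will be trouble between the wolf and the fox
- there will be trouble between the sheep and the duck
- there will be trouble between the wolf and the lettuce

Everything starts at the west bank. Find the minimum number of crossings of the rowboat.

Counting alone: the farmer can take at most 2 across per trip to the east bank, so moving all 6 needs at least 3 loaded trips out, with a return between consecutive ones — at least 5 crossings.
The safety rule pushes this higher. Following every safe sequence of crossings, the most of the 6 that can be at the east bank as the rowboat arrives there on crossing 5 is 5 — never all 6.
So no plan with fewer than 7 crossings exists, and this one achieves 7:
1. Farmer goes to the east bank with the duck and the wolf.
2. Farmer goes back to the west bank alone.
3. Farmer goes to the east bank with the fox and the lettuce.
4. Farmer goes back to the west bank with the duck and the wolf.
5. Farmer goes to the east bank with the rabbit and the sheep.
6. Farmer goes back to the west bank alone.
7. Farmer goes to the east bank with the duck and the wolf.

7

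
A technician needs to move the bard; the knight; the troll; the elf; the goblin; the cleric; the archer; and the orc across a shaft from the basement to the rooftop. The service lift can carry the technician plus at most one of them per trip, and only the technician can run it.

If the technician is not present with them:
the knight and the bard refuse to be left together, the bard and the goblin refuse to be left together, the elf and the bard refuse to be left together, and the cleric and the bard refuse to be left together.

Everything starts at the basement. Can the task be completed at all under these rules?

No

Following every safe sequence of crossings from the start, the most of the 8 that can be at the rooftop as the service lift arrives there on crossings 1, 3, 5, 7, 9 is 1, 2, 3, 4, 5 respectively; the best ever achieved is 5 of 8.
From crossing 11 on, no configuration arises that was not already reachable earlier: only 88 distinct safe configurations (who is on which side, and where the service lift is) can ever be reached, none of them has everyone across, and every continuation just revisits them. So no valid plan exists.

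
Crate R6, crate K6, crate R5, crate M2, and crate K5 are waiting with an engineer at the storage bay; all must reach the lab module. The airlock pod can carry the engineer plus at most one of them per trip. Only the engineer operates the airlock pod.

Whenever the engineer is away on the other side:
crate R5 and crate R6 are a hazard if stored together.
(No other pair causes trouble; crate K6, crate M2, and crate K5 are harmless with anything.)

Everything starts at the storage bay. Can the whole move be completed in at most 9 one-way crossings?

Yes — this plan uses 9 crossings (≤ 9):
1. Engineer goes to the lab module with crate R6.
2. Engineer goes back to the storage bay alone.
3. Engineer goes to the lab module with crate K6.
4. Engineer goes back to the storage bay alone.
5. Engineer goes to the lab module with crate M2.
6. Engineer goes back to the storage bay alone.
7. Engineer goes to the lab module with crate K5.
8. Engineer goes back to the storage bay alone.
9. Engineer goes to the lab module with crate R5.

Yes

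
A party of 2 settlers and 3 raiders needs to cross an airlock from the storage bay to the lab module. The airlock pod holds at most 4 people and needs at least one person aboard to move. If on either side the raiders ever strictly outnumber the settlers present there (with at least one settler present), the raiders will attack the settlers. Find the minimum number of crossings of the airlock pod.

impossible

The raiders already outnumber the settlers at the storage bay before anyone moves, so the starting position itself is disallowed.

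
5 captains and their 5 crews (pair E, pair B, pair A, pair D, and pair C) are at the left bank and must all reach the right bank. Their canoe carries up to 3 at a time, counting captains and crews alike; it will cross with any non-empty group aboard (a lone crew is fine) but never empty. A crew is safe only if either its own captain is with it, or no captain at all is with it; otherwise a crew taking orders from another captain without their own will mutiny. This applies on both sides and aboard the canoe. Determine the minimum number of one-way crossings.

Counting alone: each trip to the right bank takes at most 3 across and each return brings at least 1 back, so after t trips out (and t−1 returns) at most 3t − (t−1) of the 10 are across; that first reaches 10 at t = 5, so at least 9 crossings are needed.
The safety rule pushes this higher. Following every safe sequence of crossings, the most of the 10 that can be at the right bank as the canoe arrives there on crossing 9 is 9 — never all 10.
So no plan with fewer than 11 crossings exists, and this one achieves 11:
1. captain E and crew E cross → the right bank.
2. captain E crosses ← the left bank.
3. crew A, crew B, and crew D cross → the right bank.
4. crew E crosses ← the left bank.
5. captain A, captain B, and captain D cross → the right bank.
6. captain B and crew B cross ← the left bank.
7. captain B, captain C, and captain E cross → the right bank.
8. crew A crosses ← the left bank.
9. crew B and crew E cross → the right bank.
10. crew E crosses ← the left bank.
11. crew A, crew C, and crew E cross → the right bank.

11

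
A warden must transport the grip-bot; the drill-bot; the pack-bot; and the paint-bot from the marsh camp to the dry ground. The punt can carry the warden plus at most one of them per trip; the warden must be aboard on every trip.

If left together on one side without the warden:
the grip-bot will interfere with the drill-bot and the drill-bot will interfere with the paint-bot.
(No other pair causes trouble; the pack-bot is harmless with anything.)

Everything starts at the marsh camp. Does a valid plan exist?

1. Warden goes to the dry ground with the drill-bot.  [the marsh camp: the grip-bot, the pack-bot, the paint-bot | the dry ground: the drill-bot]
2. Warden goes back to the marsh camp alone.  [the marsh camp: the grip-bot, the pack-bot, the paint-bot | the dry ground: the drill-bot]
3. Warden goes to the dry ground with the grip-bot.  [the marsh camp: the pack-bot, the paint-bot | the dry ground: the drill-bot, the grip-bot]
4. Warden goes back to the marsh camp with the drill-bot.  [the marsh camp: the drill-bot, the pack-bot, the paint-bot | the dry ground: the grip-bot]
5. Warden goes to the dry ground with the paint-bot.  [the marsh camp: the drill-bot, the pack-bot | the dry ground: the grip-bot, the paint-bot]
6. Warden goes back to the marsh camp alone.  [the marsh camp: the drill-bot, the pack-bot | the dry ground: the grip-bot, the paint-bot]
7. Warden goes to the dry ground with the pack-bot.  [the marsh camp: the drill-bot | the dry ground: the grip-bot, the pack-bot, the paint-bot]
8. Warden goes back to the marsh camp alone.  [the marsh camp: the drill-bot | the dry ground: the grip-bot, the pack-bot, the paint-bot]
9. Warden goes to the dry ground with the drill-bot.  [the marsh camp: — | the dry ground: the drill-bot, the grip-bot, the pack-bot, the paint-bot]

Yes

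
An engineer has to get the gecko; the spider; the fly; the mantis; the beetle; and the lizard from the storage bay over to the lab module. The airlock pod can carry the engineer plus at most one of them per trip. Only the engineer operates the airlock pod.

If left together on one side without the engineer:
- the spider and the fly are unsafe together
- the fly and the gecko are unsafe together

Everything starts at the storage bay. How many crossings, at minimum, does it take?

Counting alone: the engineer can take at most 1 across per trip to the lab module, so moving all 6 needs at least 6 loaded trips out, with a return between consecutive ones — at least 11 crossings.
The safety rule pushes this higher. Following every safe sequence of crossings, the most of the 6 that can be at the lab module as the airlock pod arrives there on crossing 11 is 5 — never all 6.
So no plan with fewer than 13 crossings exists, and this one achieves 13:
1. Engineer goes to the lab module with the fly.
2. Engineer goes back to the storage bay alone.
3. Engineer goes to the lab module with the gecko.
4. Engineer goes back to the storage bay with the fly.
5. Engineer goes to the lab module with the spider.
6. Engineer goes back to the storage bay alone.
7. Engineer goes to the lab module with the mantis.
8. Engineer goes back to the storage bay alone.
9. Engineer goes to the lab module with the beetle.
10. Engineer goes back to the storage bay alone.
11. Engineer goes to the lab module with the lizard.
12. Engineer goes back to the storage bay alone.
13. Engineer goes to the lab module with the fly.

13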